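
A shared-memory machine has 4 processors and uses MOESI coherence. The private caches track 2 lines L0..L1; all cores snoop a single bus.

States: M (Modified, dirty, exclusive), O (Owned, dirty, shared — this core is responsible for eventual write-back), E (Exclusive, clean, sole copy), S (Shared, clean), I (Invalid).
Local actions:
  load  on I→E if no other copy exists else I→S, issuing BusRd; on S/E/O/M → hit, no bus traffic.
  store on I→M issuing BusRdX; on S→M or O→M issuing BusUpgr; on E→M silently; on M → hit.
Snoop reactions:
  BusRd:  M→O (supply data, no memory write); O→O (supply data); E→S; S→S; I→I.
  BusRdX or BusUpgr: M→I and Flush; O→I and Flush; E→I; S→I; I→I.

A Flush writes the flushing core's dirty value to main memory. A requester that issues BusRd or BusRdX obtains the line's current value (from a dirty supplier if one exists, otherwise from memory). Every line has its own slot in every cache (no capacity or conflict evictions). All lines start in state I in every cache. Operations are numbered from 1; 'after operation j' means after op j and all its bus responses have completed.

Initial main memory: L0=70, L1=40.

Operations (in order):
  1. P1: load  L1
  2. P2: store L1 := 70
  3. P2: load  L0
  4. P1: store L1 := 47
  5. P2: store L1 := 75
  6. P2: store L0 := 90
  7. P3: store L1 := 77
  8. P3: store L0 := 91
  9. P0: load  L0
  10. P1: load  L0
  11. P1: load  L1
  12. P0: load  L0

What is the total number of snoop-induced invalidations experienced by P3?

invalidations = 0

  op1 P1: load  L1 → I/E/I/I on L1; bus BusRd; mem=40
  op2 P2: store L1 := 70 → I/I/M/I on L1; bus BusRdX; mem=40
  op3 P2: load  L0 → I/I/E/I on L0; bus BusRd; mem=70
  op4 P1: store L1 := 47 → I/M/I/I on L1; bus BusRdX Flush; mem=70
  op5 P2: store L1 := 75 → I/I/M/I on L1; bus BusRdX Flush; mem=47
  op6 P2: store L0 := 90 → I/I/M/I on L0; bus (none); mem=70
  op7 P3: store L1 := 77 → I/I/I/M on L1; bus BusRdX Flush; mem=75
  op8 P3: store L0 := 91 → I/I/I/M on L0; bus BusRdX Flush; mem=90
  op9 P0: load  L0 → S/I/I/O on L0; bus BusRd; mem=90
  op10 P1: load  L0 → S/S/I/O on L0; bus BusRd; mem=90
  op11 P1: load  L1 → I/S/I/O on L1; bus BusRd; mem=75
  op12 P0: load  L0 → S/S/I/O on L0; bus (none); mem=90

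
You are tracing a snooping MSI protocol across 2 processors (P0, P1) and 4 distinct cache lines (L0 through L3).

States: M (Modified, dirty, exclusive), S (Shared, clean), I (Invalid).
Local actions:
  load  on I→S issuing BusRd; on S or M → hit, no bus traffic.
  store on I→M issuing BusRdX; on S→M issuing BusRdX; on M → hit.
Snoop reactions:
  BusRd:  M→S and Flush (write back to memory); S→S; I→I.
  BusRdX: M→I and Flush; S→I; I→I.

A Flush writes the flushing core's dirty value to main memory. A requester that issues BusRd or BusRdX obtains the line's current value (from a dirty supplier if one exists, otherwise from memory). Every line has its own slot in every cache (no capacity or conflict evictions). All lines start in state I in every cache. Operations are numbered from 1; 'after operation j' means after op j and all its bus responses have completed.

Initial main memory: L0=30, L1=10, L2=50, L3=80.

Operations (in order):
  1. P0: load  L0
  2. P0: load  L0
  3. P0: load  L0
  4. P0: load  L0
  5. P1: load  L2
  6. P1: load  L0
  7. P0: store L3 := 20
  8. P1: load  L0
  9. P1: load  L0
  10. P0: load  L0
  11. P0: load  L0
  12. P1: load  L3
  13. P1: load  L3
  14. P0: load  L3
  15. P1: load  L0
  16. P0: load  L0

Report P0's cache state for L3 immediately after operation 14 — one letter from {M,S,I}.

state = S

1. P0: load  L0  bus=[BusRd]  L0: P0=S P1=I  mem[L0]=30
2. P0: load  L0  bus=[-]  L0: P0=S P1=I  mem[L0]=30
3. P0: load  L0  bus=[-]  L0: P0=S P1=I  mem[L0]=30
4. P0: load  L0  bus=[-]  L0: P0=S P1=I  mem[L0]=30
5. P1: load  L2  bus=[BusRd]  L2: P0=I P1=S  mem[L2]=50
6. P1: load  L0  bus=[BusRd]  L0: P0=S P1=S  mem[L0]=30
7. P0: store L3 := 20  bus=[BusRdX]  L3: P0=M P1=I  mem[L3]=80
8. P1: load  L0  bus=[-]  L0: P0=S P1=S  mem[L0]=30
9. P1: load  L0  bus=[-]  L0: P0=S P1=S  mem[L0]=30
10. P0: load  L0  bus=[-]  L0: P0=S P1=S  mem[L0]=30
11. P0: load  L0  bus=[-]  L0: P0=S P1=S  mem[L0]=30
12. P1: load  L3  bus=[BusRd,Flush]  L3: P0=S P1=S  mem[L3]=20
13. P1: load  L3  bus=[-]  L3: P0=S P1=S  mem[L3]=20
14. P0: load  L3  bus=[-]  L3: P0=S P1=S  mem[L3]=20
15. P1: load  L0  bus=[-]  L0: P0=S P1=S  mem[L0]=30
16. P0: load  L0  bus=[-]  L0: P0=S P1=S  mem[L0]=30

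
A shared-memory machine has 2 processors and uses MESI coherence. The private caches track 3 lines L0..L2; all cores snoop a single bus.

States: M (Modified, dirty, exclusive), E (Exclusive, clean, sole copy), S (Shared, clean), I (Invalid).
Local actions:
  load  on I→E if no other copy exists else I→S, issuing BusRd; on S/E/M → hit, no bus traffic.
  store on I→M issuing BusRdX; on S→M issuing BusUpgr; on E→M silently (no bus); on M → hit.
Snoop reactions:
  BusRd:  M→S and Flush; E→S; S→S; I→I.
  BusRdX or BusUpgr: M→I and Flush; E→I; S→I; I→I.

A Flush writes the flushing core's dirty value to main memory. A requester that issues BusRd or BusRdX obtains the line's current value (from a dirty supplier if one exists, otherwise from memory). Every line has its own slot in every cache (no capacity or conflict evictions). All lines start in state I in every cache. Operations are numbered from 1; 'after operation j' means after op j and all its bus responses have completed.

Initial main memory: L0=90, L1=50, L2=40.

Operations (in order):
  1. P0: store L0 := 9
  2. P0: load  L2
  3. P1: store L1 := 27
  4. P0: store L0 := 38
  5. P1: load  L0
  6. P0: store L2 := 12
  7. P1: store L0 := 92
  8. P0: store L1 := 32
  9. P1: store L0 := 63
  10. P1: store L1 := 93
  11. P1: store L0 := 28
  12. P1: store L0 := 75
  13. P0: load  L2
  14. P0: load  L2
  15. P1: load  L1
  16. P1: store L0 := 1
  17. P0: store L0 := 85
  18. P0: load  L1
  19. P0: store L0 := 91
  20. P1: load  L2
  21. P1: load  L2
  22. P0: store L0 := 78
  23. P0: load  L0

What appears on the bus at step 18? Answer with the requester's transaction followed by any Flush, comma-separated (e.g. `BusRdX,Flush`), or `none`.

bus = BusRd,Flush

step 1: P0: store L0 := 9  ⟶  MI  (L0)  txn=BusRdX  M[L0]=90
step 2: P0: load  L2  ⟶  EI  (L2)  txn=BusRd  M[L2]=40
step 3: P1: store L1 := 27  ⟶  IM  (L1)  txn=BusRdX  M[L1]=50
step 4: P0: store L0 := 38  ⟶  MI  (L0)  txn=∅  M[L0]=90
step 5: P1: load  L0  ⟶  SS  (L0)  txn=BusRd+Flush  M[L0]=38
step 6: P0: store L2 := 12  ⟶  MI  (L2)  txn=∅  M[L2]=40
step 7: P1: store L0 := 92  ⟶  IM  (L0)  txn=BusUpgr  M[L0]=38
step 8: P0: store L1 := 32  ⟶  MI  (L1)  txn=BusRdX+Flush  M[L1]=27
step 9: P1: store L0 := 63  ⟶  IM  (L0)  txn=∅  M[L0]=38
step 10: P1: store L1 := 93  ⟶  IM  (L1)  txn=BusRdX+Flush  M[L1]=32
step 11: P1: store L0 := 28  ⟶  IM  (L0)  txn=∅  M[L0]=38
step 12: P1: store L0 := 75  ⟶  IM  (L0)  txn=∅  M[L0]=38
step 13: P0: load  L2  ⟶  MI  (L2)  txn=∅  M[L2]=40
step 14: P0: load  L2  ⟶  MI  (L2)  txn=∅  M[L2]=40
step 15: P1: load  L1  ⟶  IM  (L1)  txn=∅  M[L1]=32
step 16: P1: store L0 := 1  ⟶  IM  (L0)  txn=∅  M[L0]=38
step 17: P0: store L0 := 85  ⟶  MI  (L0)  txn=BusRdX+Flush  M[L0]=1
step 18: P0: load  L1  ⟶  SS  (L1)  txn=BusRd+Flush  M[L1]=93
step 19: P0: store L0 := 91  ⟶  MI  (L0)  txn=∅  M[L0]=1
step 20: P1: load  L2  ⟶  SS  (L2)  txn=BusRd+Flush  M[L2]=12
step 21: P1: load  L2  ⟶  SS  (L2)  txn=∅  M[L2]=12
step 22: P0: store L0 := 78  ⟶  MI  (L0)  txn=∅  M[L0]=1
step 23: P0: load  L0  ⟶  MI  (L0)  txn=∅  M[L0]=1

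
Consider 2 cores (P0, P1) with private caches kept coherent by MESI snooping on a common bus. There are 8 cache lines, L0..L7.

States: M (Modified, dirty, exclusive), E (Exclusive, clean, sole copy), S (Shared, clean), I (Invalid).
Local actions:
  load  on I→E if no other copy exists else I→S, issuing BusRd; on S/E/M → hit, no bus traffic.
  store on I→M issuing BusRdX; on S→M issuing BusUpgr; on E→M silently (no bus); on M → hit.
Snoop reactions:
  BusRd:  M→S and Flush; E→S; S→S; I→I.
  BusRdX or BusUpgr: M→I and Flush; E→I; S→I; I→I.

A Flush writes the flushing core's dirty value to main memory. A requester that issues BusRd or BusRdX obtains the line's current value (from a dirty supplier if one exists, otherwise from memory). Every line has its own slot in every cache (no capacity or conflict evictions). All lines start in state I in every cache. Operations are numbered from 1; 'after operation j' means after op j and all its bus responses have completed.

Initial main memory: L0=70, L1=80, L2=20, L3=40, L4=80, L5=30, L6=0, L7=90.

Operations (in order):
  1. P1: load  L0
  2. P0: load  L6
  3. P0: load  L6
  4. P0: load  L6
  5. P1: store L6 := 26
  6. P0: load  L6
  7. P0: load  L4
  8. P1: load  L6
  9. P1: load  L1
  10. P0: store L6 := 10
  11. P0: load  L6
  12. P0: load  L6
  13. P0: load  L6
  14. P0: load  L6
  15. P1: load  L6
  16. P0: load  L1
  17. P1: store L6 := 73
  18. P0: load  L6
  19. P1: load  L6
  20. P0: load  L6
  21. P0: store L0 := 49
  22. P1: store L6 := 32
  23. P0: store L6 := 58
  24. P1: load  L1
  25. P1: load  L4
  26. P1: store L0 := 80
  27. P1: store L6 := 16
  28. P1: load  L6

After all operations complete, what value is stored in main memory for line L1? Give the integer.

memory[L1] = 80

1. P1: load  L0  bus=[BusRd]  L0: P0=I P1=E  mem[L0]=70
2. P0: load  L6  bus=[BusRd]  L6: P0=E P1=I  mem[L6]=0
3. P0: load  L6  bus=[-]  L6: P0=E P1=I  mem[L6]=0
4. P0: load  L6  bus=[-]  L6: P0=E P1=I  mem[L6]=0
5. P1: store L6 := 26  bus=[BusRdX]  L6: P0=I P1=M  mem[L6]=0
6. P0: load  L6  bus=[BusRd,Flush]  L6: P0=S P1=S  mem[L6]=26
7. P0: load  L4  bus=[BusRd]  L4: P0=E P1=I  mem[L4]=80
8. P1: load  L6  bus=[-]  L6: P0=S P1=S  mem[L6]=26
9. P1: load  L1  bus=[BusRd]  L1: P0=I P1=E  mem[L1]=80
10. P0: store L6 := 10  bus=[BusUpgr]  L6: P0=M P1=I  mem[L6]=26
11. P0: load  L6  bus=[-]  L6: P0=M P1=I  mem[L6]=26
12. P0: load  L6  bus=[-]  L6: P0=M P1=I  mem[L6]=26
13. P0: load  L6  bus=[-]  L6: P0=M P1=I  mem[L6]=26
14. P0: load  L6  bus=[-]  L6: P0=M P1=I  mem[L6]=26
15. P1: load  L6  bus=[BusRd,Flush]  L6: P0=S P1=S  mem[L6]=10
16. P0: load  L1  bus=[BusRd]  L1: P0=S P1=S  mem[L1]=80
17. P1: store L6 := 73  bus=[BusUpgr]  L6: P0=I P1=M  mem[L6]=10
18. P0: load  L6  bus=[BusRd,Flush]  L6: P0=S P1=S  mem[L6]=73
19. P1: load  L6  bus=[-]  L6: P0=S P1=S  mem[L6]=73
20. P0: load  L6  bus=[-]  L6: P0=S P1=S  mem[L6]=73
21. P0: store L0 := 49  bus=[BusRdX]  L0: P0=M P1=I  mem[L0]=70
22. P1: store L6 := 32  bus=[BusUpgr]  L6: P0=I P1=M  mem[L6]=73
23. P0: store L6 := 58  bus=[BusRdX,Flush]  L6: P0=M P1=I  mem[L6]=32
24. P1: load  L1  bus=[-]  L1: P0=S P1=S  mem[L1]=80
25. P1: load  L4  bus=[BusRd]  L4: P0=S P1=S  mem[L4]=80
26. P1: store L0 := 80  bus=[BusRdX,Flush]  L0: P0=I P1=M  mem[L0]=49
27. P1: store L6 := 16  bus=[BusRdX,Flush]  L6: P0=I P1=M  mem[L6]=58
28. P1: load  L6  bus=[-]  L6: P0=I P1=M  mem[L6]=58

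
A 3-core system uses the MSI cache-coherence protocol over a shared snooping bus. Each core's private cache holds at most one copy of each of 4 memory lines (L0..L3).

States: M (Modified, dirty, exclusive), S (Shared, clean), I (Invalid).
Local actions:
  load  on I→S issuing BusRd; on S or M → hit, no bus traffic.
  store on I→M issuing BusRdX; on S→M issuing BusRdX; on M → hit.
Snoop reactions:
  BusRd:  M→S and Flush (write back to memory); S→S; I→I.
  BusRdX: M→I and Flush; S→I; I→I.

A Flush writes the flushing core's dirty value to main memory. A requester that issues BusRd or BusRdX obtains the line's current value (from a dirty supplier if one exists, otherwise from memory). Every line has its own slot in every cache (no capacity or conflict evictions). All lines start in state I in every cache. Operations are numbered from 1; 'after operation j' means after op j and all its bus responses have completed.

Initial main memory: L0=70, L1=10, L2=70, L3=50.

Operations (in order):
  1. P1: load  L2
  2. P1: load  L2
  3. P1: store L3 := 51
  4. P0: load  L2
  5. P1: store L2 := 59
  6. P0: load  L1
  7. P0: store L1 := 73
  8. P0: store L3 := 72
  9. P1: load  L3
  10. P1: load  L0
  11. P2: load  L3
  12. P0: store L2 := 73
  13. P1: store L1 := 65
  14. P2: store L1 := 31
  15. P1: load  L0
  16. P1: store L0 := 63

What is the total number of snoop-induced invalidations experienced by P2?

step 1: P1: load  L2  ⟶  ISI  (L2)  txn=BusRd  M[L2]=70
step 2: P1: load  L2  ⟶  ISI  (L2)  txn=∅  M[L2]=70
step 3: P1: store L3 := 51  ⟶  IMI  (L3)  txn=BusRdX  M[L3]=50
step 4: P0: load  L2  ⟶  SSI  (L2)  txn=BusRd  M[L2]=70
step 5: P1: store L2 := 59  ⟶  IMI  (L2)  txn=BusRdX  M[L2]=70
step 6: P0: load  L1  ⟶  SII  (L1)  txn=BusRd  M[L1]=10
step 7: P0: store L1 := 73  ⟶  MII  (L1)  txn=BusRdX  M[L1]=10
step 8: P0: store L3 := 72  ⟶  MII  (L3)  txn=BusRdX+Flush  M[L3]=51
step 9: P1: load  L3  ⟶  SSI  (L3)  txn=BusRd+Flush  M[L3]=72
step 10: P1: load  L0  ⟶  ISI  (L0)  txn=BusRd  M[L0]=70
step 11: P2: load  L3  ⟶  SSS  (L3)  txn=BusRd  M[L3]=72
step 12: P0: store L2 := 73  ⟶  MII  (L2)  txn=BusRdX+Flush  M[L2]=59
step 13: P1: store L1 := 65  ⟶  IMI  (L1)  txn=BusRdX+Flush  M[L1]=73
step 14: P2: store L1 := 31  ⟶  IIM  (L1)  txn=BusRdX+Flush  M[L1]=65
step 15: P1: load  L0  ⟶  ISI  (L0)  txn=∅  M[L0]=70
step 16: P1: store L0 := 63  ⟶  IMI  (L0)  txn=BusRdX  M[L0]=70

invalidations = 0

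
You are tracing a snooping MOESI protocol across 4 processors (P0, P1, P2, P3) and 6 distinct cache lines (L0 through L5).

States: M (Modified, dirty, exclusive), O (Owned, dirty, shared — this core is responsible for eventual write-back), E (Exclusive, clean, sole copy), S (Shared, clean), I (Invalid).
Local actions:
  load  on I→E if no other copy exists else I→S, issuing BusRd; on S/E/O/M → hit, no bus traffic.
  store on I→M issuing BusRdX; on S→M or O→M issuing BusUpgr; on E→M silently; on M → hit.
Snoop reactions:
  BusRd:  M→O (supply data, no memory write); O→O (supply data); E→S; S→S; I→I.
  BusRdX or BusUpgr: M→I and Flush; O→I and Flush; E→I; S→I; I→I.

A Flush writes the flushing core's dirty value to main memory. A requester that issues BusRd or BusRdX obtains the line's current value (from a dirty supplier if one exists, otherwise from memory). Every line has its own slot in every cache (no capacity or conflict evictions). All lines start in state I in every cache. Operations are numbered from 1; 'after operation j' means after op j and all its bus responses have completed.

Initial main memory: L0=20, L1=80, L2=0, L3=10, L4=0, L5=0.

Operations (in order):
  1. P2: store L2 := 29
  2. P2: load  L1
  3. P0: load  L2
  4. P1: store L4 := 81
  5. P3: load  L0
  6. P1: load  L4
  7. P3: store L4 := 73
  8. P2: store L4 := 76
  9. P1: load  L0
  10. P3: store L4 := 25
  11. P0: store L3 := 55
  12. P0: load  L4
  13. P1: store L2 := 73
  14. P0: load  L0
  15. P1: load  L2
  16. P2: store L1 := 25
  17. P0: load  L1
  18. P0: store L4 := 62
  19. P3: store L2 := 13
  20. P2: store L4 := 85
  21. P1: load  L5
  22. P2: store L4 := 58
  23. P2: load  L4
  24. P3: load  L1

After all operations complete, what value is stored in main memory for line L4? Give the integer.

[1] P2: store L2 := 29 | P0:I, P1:I, P2:M(29), P3:I | bus: BusRdX
[2] P2: load  L1 | P0:I, P1:I, P2:E(80), P3:I | bus: BusRd
[3] P0: load  L2 | P0:S(29), P1:I, P2:O(29), P3:I | bus: BusRd
[4] P1: store L4 := 81 | P0:I, P1:M(81), P2:I, P3:I | bus: BusRdX
[5] P3: load  L0 | P0:I, P1:I, P2:I, P3:E(20) | bus: BusRd
[6] P1: load  L4 | P0:I, P1:M(81), P2:I, P3:I | bus: none
[7] P3: store L4 := 73 | P0:I, P1:I, P2:I, P3:M(73) | bus: BusRdX,Flush
[8] P2: store L4 := 76 | P0:I, P1:I, P2:M(76), P3:I | bus: BusRdX,Flush
[9] P1: load  L0 | P0:I, P1:S(20), P2:I, P3:S(20) | bus: BusRd
[10] P3: store L4 := 25 | P0:I, P1:I, P2:I, P3:M(25) | bus: BusRdX,Flush
[11] P0: store L3 := 55 | P0:M(55), P1:I, P2:I, P3:I | bus: BusRdX
[12] P0: load  L4 | P0:S(25), P1:I, P2:I, P3:O(25) | bus: BusRd
[13] P1: store L2 := 73 | P0:I, P1:M(73), P2:I, P3:I | bus: BusRdX,Flush
[14] P0: load  L0 | P0:S(20), P1:S(20), P2:I, P3:S(20) | bus: BusRd
[15] P1: load  L2 | P0:I, P1:M(73), P2:I, P3:I | bus: none
[16] P2: store L1 := 25 | P0:I, P1:I, P2:M(25), P3:I | bus: none
[17] P0: load  L1 | P0:S(25), P1:I, P2:O(25), P3:I | bus: BusRd
[18] P0: store L4 := 62 | P0:M(62), P1:I, P2:I, P3:I | bus: BusUpgr,Flush
[19] P3: store L2 := 13 | P0:I, P1:I, P2:I, P3:M(13) | bus: BusRdX,Flush
[20] P2: store L4 := 85 | P0:I, P1:I, P2:M(85), P3:I | bus: BusRdX,Flush
[21] P1: load  L5 | P0:I, P1:E(0), P2:I, P3:I | bus: BusRd
[22] P2: store L4 := 58 | P0:I, P1:I, P2:M(58), P3:I | bus: none
[23] P2: load  L4 | P0:I, P1:I, P2:M(58), P3:I | bus: none
[24] P3: load  L1 | P0:S(25), P1:I, P2:O(25), P3:S(25) | bus: BusRd

memory[L4] = 62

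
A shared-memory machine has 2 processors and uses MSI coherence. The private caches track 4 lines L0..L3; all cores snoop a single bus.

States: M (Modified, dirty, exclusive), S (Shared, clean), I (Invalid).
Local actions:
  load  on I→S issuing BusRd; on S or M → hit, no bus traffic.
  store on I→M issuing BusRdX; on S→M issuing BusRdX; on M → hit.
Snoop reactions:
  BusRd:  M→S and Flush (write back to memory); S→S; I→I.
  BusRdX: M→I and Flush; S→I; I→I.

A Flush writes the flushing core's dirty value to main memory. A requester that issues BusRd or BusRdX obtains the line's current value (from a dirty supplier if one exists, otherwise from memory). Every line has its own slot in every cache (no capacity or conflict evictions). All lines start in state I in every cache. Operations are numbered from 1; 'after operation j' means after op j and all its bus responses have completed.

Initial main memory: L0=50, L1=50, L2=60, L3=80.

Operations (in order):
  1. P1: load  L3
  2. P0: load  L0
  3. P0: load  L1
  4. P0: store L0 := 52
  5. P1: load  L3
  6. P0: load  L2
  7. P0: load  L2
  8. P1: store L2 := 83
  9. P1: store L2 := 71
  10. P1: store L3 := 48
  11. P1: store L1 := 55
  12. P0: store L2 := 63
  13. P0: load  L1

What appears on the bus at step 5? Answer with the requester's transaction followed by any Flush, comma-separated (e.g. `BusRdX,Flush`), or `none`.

[1] P1: load  L3 | P0:I, P1:S(80) | bus: BusRd
[2] P0: load  L0 | P0:S(50), P1:I | bus: BusRd
[3] P0: load  L1 | P0:S(50), P1:I | bus: BusRd
[4] P0: store L0 := 52 | P0:M(52), P1:I | bus: BusRdX
[5] P1: load  L3 | P0:I, P1:S(80) | bus: none
[6] P0: load  L2 | P0:S(60), P1:I | bus: BusRd
[7] P0: load  L2 | P0:S(60), P1:I | bus: none
[8] P1: store L2 := 83 | P0:I, P1:M(83) | bus: BusRdX
[9] P1: store L2 := 71 | P0:I, P1:M(71) | bus: none
[10] P1: store L3 := 48 | P0:I, P1:M(48) | bus: BusRdX
[11] P1: store L1 := 55 | P0:I, P1:M(55) | bus: BusRdX
[12] P0: store L2 := 63 | P0:M(63), P1:I | bus: BusRdX,Flush
[13] P0: load  L1 | P0:S(55), P1:S(55) | bus: BusRd,Flush

bus = none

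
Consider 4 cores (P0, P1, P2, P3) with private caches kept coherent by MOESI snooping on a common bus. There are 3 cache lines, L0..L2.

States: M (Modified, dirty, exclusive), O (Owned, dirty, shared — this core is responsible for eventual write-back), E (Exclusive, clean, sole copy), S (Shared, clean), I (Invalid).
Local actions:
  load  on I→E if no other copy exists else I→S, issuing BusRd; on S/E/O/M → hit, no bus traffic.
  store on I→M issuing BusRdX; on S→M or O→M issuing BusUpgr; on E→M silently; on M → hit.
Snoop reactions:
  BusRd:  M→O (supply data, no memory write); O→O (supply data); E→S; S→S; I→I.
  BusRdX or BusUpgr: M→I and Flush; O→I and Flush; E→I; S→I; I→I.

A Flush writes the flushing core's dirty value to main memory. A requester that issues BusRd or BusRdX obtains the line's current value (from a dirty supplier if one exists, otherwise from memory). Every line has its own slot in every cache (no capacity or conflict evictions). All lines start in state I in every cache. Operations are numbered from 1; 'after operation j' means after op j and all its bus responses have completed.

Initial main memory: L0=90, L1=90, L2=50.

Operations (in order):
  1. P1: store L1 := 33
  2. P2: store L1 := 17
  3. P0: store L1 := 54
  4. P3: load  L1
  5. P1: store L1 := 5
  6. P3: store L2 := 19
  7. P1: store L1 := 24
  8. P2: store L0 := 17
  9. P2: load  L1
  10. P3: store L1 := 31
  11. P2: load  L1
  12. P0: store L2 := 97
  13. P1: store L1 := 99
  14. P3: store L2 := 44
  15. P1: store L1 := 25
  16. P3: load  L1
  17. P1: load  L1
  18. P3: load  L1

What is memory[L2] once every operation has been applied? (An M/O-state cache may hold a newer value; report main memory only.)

1. P1: store L1 := 33  bus=[BusRdX]  L1: P0=I P1=M P2=I P3=I  mem[L1]=90
2. P2: store L1 := 17  bus=[BusRdX,Flush]  L1: P0=I P1=I P2=M P3=I  mem[L1]=33
3. P0: store L1 := 54  bus=[BusRdX,Flush]  L1: P0=M P1=I P2=I P3=I  mem[L1]=17
4. P3: load  L1  bus=[BusRd]  L1: P0=O P1=I P2=I P3=S  mem[L1]=17
5. P1: store L1 := 5  bus=[BusRdX,Flush]  L1: P0=I P1=M P2=I P3=I  mem[L1]=54
6. P3: store L2 := 19  bus=[BusRdX]  L2: P0=I P1=I P2=I P3=M  mem[L2]=50
7. P1: store L1 := 24  bus=[-]  L1: P0=I P1=M P2=I P3=I  mem[L1]=54
8. P2: store L0 := 17  bus=[BusRdX]  L0: P0=I P1=I P2=M P3=I  mem[L0]=90
9. P2: load  L1  bus=[BusRd]  L1: P0=I P1=O P2=S P3=I  mem[L1]=54
10. P3: store L1 := 31  bus=[BusRdX,Flush]  L1: P0=I P1=I P2=I P3=M  mem[L1]=24
11. P2: load  L1  bus=[BusRd]  L1: P0=I P1=I P2=S P3=O  mem[L1]=24
12. P0: store L2 := 97  bus=[BusRdX,Flush]  L2: P0=M P1=I P2=I P3=I  mem[L2]=19
13. P1: store L1 := 99  bus=[BusRdX,Flush]  L1: P0=I P1=M P2=I P3=I  mem[L1]=31
14. P3: store L2 := 44  bus=[BusRdX,Flush]  L2: P0=I P1=I P2=I P3=M  mem[L2]=97
15. P1: store L1 := 25  bus=[-]  L1: P0=I P1=M P2=I P3=I  mem[L1]=31
16. P3: load  L1  bus=[BusRd]  L1: P0=I P1=O P2=I P3=S  mem[L1]=31
17. P1: load  L1  bus=[-]  L1: P0=I P1=O P2=I P3=S  mem[L1]=31
18. P3: load  L1  bus=[-]  L1: P0=I P1=O P2=I P3=S  mem[L1]=31

memory[L2] = 97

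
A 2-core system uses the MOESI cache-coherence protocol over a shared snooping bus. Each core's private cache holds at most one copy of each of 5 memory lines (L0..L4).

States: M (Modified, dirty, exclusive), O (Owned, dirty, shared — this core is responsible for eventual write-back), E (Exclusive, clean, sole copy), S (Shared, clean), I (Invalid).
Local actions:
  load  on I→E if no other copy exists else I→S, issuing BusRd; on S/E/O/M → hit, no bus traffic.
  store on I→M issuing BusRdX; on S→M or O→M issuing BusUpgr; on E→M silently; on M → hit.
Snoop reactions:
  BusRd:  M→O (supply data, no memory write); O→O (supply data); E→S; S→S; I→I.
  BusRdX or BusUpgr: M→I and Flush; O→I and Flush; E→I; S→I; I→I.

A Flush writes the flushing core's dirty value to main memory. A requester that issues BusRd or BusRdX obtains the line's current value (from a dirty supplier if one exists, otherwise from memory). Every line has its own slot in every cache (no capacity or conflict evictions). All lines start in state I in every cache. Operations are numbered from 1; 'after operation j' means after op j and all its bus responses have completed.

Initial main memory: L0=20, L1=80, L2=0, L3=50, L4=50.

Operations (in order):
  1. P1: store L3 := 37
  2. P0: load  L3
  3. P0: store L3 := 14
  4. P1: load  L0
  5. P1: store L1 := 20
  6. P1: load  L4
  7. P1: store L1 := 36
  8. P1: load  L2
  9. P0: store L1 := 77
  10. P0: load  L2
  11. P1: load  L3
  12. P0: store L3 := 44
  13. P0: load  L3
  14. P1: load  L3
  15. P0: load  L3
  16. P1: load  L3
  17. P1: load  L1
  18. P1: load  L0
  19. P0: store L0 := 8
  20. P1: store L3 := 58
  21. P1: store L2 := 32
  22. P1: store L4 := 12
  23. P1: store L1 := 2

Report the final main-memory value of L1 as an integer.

memory[L1] = 77

  op1 P1: store L3 := 37 → I/M on L3; bus BusRdX; mem=50
  op2 P0: load  L3 → S/O on L3; bus BusRd; mem=50
  op3 P0: store L3 := 14 → M/I on L3; bus BusUpgr Flush; mem=37
  op4 P1: load  L0 → I/E on L0; bus BusRd; mem=20
  op5 P1: store L1 := 20 → I/M on L1; bus BusRdX; mem=80
  op6 P1: load  L4 → I/E on L4; bus BusRd; mem=50
  op7 P1: store L1 := 36 → I/M on L1; bus (none); mem=80
  op8 P1: load  L2 → I/E on L2; bus BusRd; mem=0
  op9 P0: store L1 := 77 → M/I on L1; bus BusRdX Flush; mem=36
  op10 P0: load  L2 → S/S on L2; bus BusRd; mem=0
  op11 P1: load  L3 → O/S on L3; bus BusRd; mem=37
  op12 P0: store L3 := 44 → M/I on L3; bus BusUpgr; mem=37
  op13 P0: load  L3 → M/I on L3; bus (none); mem=37
  op14 P1: load  L3 → O/S on L3; bus BusRd; mem=37
  op15 P0: load  L3 → O/S on L3; bus (none); mem=37
  op16 P1: load  L3 → O/S on L3; bus (none); mem=37
  op17 P1: load  L1 → O/S on L1; bus BusRd; mem=36
  op18 P1: load  L0 → I/E on L0; bus (none); mem=20
  op19 P0: store L0 := 8 → M/I on L0; bus BusRdX; mem=20
  op20 P1: store L3 := 58 → I/M on L3; bus BusUpgr Flush; mem=44
  op21 P1: store L2 := 32 → I/M on L2; bus BusUpgr; mem=0
  op22 P1: store L4 := 12 → I/M on L4; bus (none); mem=50
  op23 P1: store L1 := 2 → I/M on L1; bus BusUpgr Flush; mem=77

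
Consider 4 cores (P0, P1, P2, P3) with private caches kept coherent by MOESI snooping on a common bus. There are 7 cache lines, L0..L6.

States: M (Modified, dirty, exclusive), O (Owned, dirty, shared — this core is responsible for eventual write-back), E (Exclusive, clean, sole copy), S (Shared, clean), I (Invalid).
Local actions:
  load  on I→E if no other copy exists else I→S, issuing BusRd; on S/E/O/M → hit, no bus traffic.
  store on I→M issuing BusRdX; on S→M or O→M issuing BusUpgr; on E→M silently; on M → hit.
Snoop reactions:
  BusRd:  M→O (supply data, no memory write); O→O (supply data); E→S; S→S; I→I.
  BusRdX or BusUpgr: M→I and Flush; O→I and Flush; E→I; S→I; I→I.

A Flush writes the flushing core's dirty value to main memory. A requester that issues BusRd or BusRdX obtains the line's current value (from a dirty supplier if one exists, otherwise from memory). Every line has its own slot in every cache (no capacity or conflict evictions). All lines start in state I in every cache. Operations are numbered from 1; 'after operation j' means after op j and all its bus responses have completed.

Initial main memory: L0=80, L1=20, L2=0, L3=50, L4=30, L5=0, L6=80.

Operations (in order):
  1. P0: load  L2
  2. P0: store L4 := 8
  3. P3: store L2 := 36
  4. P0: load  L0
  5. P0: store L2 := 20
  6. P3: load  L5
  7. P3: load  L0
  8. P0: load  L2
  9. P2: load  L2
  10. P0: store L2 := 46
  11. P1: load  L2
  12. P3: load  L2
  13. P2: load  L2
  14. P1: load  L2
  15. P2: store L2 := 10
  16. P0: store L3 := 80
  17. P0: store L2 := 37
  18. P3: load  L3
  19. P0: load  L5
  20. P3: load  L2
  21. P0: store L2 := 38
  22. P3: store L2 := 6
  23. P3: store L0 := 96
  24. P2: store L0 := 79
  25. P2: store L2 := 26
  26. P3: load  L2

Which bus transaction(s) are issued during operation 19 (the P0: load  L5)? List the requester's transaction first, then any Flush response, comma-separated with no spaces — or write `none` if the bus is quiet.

[1] P0: load  L2 | P0:E(0), P1:I, P2:I, P3:I | bus: BusRd
[2] P0: store L4 := 8 | P0:M(8), P1:I, P2:I, P3:I | bus: BusRdX
[3] P3: store L2 := 36 | P0:I, P1:I, P2:I, P3:M(36) | bus: BusRdX
[4] P0: load  L0 | P0:E(80), P1:I, P2:I, P3:I | bus: BusRd
[5] P0: store L2 := 20 | P0:M(20), P1:I, P2:I, P3:I | bus: BusRdX,Flush
[6] P3: load  L5 | P0:I, P1:I, P2:I, P3:E(0) | bus: BusRd
[7] P3: load  L0 | P0:S(80), P1:I, P2:I, P3:S(80) | bus: BusRd
[8] P0: load  L2 | P0:M(20), P1:I, P2:I, P3:I | bus: none
[9] P2: load  L2 | P0:O(20), P1:I, P2:S(20), P3:I | bus: BusRd
[10] P0: store L2 := 46 | P0:M(46), P1:I, P2:I, P3:I | bus: BusUpgr
[11] P1: load  L2 | P0:O(46), P1:S(46), P2:I, P3:I | bus: BusRd
[12] P3: load  L2 | P0:O(46), P1:S(46), P2:I, P3:S(46) | bus: BusRd
[13] P2: load  L2 | P0:O(46), P1:S(46), P2:S(46), P3:S(46) | bus: BusRd
[14] P1: load  L2 | P0:O(46), P1:S(46), P2:S(46), P3:S(46) | bus: none
[15] P2: store L2 := 10 | P0:I, P1:I, P2:M(10), P3:I | bus: BusUpgr,Flush
[16] P0: store L3 := 80 | P0:M(80), P1:I, P2:I, P3:I | bus: BusRdX
[17] P0: store L2 := 37 | P0:M(37), P1:I, P2:I, P3:I | bus: BusRdX,Flush
[18] P3: load  L3 | P0:O(80), P1:I, P2:I, P3:S(80) | bus: BusRd
[19] P0: load  L5 | P0:S(0), P1:I, P2:I, P3:S(0) | bus: BusRd
[20] P3: load  L2 | P0:O(37), P1:I, P2:I, P3:S(37) | bus: BusRd
[21] P0: store L2 := 38 | P0:M(38), P1:I, P2:I, P3:I | bus: BusUpgr
[22] P3: store L2 := 6 | P0:I, P1:I, P2:I, P3:M(6) | bus: BusRdX,Flush
[23] P3: store L0 := 96 | P0:I, P1:I, P2:I, P3:M(96) | bus: BusUpgr
[24] P2: store L0 := 79 | P0:I, P1:I, P2:M(79), P3:I | bus: BusRdX,Flush
[25] P2: store L2 := 26 | P0:I, P1:I, P2:M(26), P3:I | bus: BusRdX,Flush
[26] P3: load  L2 | P0:I, P1:I, P2:O(26), P3:S(26) | bus: BusRd

bus = BusRd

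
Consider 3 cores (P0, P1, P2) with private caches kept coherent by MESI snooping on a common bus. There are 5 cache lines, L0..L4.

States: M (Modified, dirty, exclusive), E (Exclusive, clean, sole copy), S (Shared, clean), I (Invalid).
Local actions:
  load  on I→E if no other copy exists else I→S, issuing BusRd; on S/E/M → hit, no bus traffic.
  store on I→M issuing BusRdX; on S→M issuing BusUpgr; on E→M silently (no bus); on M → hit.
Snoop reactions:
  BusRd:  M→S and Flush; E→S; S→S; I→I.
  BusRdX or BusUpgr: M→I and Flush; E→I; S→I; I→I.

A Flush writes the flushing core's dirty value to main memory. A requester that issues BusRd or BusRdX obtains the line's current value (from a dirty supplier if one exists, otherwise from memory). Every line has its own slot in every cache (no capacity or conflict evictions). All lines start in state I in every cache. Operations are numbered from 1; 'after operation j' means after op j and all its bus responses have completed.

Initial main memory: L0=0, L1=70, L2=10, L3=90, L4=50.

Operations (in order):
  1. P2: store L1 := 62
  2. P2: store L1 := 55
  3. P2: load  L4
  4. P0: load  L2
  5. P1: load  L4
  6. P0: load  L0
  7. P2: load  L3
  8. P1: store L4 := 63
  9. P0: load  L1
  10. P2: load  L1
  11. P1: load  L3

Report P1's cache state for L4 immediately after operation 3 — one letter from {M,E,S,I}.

state = I

1. P2: store L1 := 62  bus=[BusRdX]  L1: P0=I P1=I P2=M  mem[L1]=70
2. P2: store L1 := 55  bus=[-]  L1: P0=I P1=I P2=M  mem[L1]=70
3. P2: load  L4  bus=[BusRd]  L4: P0=I P1=I P2=E  mem[L4]=50
4. P0: load  L2  bus=[BusRd]  L2: P0=E P1=I P2=I  mem[L2]=10
5. P1: load  L4  bus=[BusRd]  L4: P0=I P1=S P2=S  mem[L4]=50
6. P0: load  L0  bus=[BusRd]  L0: P0=E P1=I P2=I  mem[L0]=0
7. P2: load  L3  bus=[BusRd]  L3: P0=I P1=I P2=E  mem[L3]=90
8. P1: store L4 := 63  bus=[BusUpgr]  L4: P0=I P1=M P2=I  mem[L4]=50
9. P0: load  L1  bus=[BusRd,Flush]  L1: P0=S P1=I P2=S  mem[L1]=55
10. P2: load  L1  bus=[-]  L1: P0=S P1=I P2=S  mem[L1]=55
11. P1: load  L3  bus=[BusRd]  L3: P0=I P1=S P2=S  mem[L3]=90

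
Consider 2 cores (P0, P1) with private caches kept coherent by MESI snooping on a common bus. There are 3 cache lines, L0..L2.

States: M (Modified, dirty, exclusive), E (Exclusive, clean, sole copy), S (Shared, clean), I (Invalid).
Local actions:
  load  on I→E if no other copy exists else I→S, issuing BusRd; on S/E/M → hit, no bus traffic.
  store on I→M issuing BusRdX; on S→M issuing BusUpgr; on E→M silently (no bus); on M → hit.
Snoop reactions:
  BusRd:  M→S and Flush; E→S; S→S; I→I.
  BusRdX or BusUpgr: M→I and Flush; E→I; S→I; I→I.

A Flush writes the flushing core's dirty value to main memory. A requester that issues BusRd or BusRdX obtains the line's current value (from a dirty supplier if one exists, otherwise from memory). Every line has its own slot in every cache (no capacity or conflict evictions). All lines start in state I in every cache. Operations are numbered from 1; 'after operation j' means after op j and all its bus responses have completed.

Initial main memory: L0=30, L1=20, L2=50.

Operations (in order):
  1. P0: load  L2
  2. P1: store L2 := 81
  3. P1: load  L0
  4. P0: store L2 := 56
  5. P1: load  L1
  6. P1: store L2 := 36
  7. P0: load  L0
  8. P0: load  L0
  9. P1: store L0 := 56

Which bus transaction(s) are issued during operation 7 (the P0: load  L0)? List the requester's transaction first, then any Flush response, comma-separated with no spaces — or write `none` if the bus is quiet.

bus = BusRd

  op1 P0: load  L2 → E/I on L2; bus BusRd; mem=50
  op2 P1: store L2 := 81 → I/M on L2; bus BusRdX; mem=50
  op3 P1: load  L0 → I/E on L0; bus BusRd; mem=30
  op4 P0: store L2 := 56 → M/I on L2; bus BusRdX Flush; mem=81
  op5 P1: load  L1 → I/E on L1; bus BusRd; mem=20
  op6 P1: store L2 := 36 → I/M on L2; bus BusRdX Flush; mem=56
  op7 P0: load  L0 → S/S on L0; bus BusRd; mem=30
  op8 P0: load  L0 → S/S on L0; bus (none); mem=30
  op9 P1: store L0 := 56 → I/M on L0; bus BusUpgr; mem=30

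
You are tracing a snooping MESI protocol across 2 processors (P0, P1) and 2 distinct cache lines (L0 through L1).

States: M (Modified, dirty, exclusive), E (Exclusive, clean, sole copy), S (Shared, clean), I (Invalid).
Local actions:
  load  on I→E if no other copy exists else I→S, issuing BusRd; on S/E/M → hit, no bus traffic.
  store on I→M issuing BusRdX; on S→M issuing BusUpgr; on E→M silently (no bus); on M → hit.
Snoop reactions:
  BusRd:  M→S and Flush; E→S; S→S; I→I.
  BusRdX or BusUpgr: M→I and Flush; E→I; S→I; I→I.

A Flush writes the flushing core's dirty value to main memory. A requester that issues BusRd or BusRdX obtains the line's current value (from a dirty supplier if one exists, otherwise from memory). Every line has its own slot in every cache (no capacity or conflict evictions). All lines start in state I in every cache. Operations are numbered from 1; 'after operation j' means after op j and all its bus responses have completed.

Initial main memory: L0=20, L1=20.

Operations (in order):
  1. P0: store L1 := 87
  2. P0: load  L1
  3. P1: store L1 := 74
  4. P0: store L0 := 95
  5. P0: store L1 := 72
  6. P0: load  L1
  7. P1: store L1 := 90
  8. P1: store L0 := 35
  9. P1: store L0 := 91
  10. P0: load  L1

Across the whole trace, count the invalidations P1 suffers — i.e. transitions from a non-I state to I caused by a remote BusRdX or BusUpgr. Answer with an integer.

[1] P0: store L1 := 87 | P0:M(87), P1:I | bus: BusRdX
[2] P0: load  L1 | P0:M(87), P1:I | bus: none
[3] P1: store L1 := 74 | P0:I, P1:M(74) | bus: BusRdX,Flush
[4] P0: store L0 := 95 | P0:M(95), P1:I | bus: BusRdX
[5] P0: store L1 := 72 | P0:M(72), P1:I | bus: BusRdX,Flush
[6] P0: load  L1 | P0:M(72), P1:I | bus: none
[7] P1: store L1 := 90 | P0:I, P1:M(90) | bus: BusRdX,Flush
[8] P1: store L0 := 35 | P0:I, P1:M(35) | bus: BusRdX,Flush
[9] P1: store L0 := 91 | P0:I, P1:M(91) | bus: none
[10] P0: load  L1 | P0:S(90), P1:S(90) | bus: BusRd,Flush

invalidations = 1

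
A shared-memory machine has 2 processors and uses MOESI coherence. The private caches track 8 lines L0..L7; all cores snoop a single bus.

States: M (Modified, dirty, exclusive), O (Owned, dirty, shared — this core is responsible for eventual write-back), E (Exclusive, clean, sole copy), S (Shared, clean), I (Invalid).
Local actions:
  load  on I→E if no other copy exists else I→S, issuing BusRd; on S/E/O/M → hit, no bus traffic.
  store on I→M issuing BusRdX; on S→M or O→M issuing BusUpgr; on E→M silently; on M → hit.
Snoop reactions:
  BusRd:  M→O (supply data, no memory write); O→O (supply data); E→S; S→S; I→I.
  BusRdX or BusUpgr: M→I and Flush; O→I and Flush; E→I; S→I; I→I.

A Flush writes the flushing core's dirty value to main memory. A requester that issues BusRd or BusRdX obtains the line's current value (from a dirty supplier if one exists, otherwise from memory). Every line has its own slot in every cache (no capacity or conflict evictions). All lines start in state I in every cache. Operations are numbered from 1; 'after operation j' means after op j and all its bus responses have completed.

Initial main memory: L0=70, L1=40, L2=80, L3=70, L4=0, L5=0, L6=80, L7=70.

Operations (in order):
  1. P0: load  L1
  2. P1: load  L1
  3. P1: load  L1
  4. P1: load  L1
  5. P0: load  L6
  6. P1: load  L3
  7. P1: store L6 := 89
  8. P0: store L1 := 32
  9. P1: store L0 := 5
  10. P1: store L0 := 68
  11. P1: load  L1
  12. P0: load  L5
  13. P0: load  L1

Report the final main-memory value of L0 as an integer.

1. P0: load  L1  bus=[BusRd]  L1: P0=E P1=I  mem[L1]=40
2. P1: load  L1  bus=[BusRd]  L1: P0=S P1=S  mem[L1]=40
3. P1: load  L1  bus=[-]  L1: P0=S P1=S  mem[L1]=40
4. P1: load  L1  bus=[-]  L1: P0=S P1=S  mem[L1]=40
5. P0: load  L6  bus=[BusRd]  L6: P0=E P1=I  mem[L6]=80
6. P1: load  L3  bus=[BusRd]  L3: P0=I P1=E  mem[L3]=70
7. P1: store L6 := 89  bus=[BusRdX]  L6: P0=I P1=M  mem[L6]=80
8. P0: store L1 := 32  bus=[BusUpgr]  L1: P0=M P1=I  mem[L1]=40
9. P1: store L0 := 5  bus=[BusRdX]  L0: P0=I P1=M  mem[L0]=70
10. P1: store L0 := 68  bus=[-]  L0: P0=I P1=M  mem[L0]=70
11. P1: load  L1  bus=[BusRd]  L1: P0=O P1=S  mem[L1]=40
12. P0: load  L5  bus=[BusRd]  L5: P0=E P1=I  mem[L5]=0
13. P0: load  L1  bus=[-]  L1: P0=O P1=S  mem[L1]=40

memory[L0] = 70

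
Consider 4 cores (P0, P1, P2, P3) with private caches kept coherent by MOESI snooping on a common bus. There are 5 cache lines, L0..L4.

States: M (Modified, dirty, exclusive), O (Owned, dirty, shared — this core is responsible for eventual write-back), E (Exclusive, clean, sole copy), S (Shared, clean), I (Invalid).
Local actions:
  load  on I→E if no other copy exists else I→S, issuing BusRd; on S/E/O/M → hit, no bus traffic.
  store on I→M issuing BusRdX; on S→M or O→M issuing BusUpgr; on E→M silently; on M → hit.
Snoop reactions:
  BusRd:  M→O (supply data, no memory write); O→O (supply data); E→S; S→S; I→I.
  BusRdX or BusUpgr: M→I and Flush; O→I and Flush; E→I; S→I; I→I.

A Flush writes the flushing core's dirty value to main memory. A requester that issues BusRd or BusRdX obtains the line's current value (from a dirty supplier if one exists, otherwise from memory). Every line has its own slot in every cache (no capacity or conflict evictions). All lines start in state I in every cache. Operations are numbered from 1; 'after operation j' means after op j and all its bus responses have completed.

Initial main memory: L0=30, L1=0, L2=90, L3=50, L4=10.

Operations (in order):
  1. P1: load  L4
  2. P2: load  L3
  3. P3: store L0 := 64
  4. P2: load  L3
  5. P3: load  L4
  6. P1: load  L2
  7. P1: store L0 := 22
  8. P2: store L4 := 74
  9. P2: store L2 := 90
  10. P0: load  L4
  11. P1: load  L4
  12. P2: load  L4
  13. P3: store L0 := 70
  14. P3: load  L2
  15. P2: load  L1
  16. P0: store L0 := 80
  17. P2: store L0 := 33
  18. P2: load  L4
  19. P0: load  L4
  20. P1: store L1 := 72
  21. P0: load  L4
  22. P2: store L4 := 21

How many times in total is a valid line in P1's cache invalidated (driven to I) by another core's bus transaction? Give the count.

invalidations = 4

step 1: P1: load  L4  ⟶  IEII  (L4)  txn=BusRd  M[L4]=10
step 2: P2: load  L3  ⟶  IIEI  (L3)  txn=BusRd  M[L3]=50
step 3: P3: store L0 := 64  ⟶  IIIM  (L0)  txn=BusRdX  M[L0]=30
step 4: P2: load  L3  ⟶  IIEI  (L3)  txn=∅  M[L3]=50
step 5: P3: load  L4  ⟶  ISIS  (L4)  txn=BusRd  M[L4]=10
step 6: P1: load  L2  ⟶  IEII  (L2)  txn=BusRd  M[L2]=90
step 7: P1: store L0 := 22  ⟶  IMII  (L0)  txn=BusRdX+Flush  M[L0]=64
step 8: P2: store L4 := 74  ⟶  IIMI  (L4)  txn=BusRdX  M[L4]=10
step 9: P2: store L2 := 90  ⟶  IIMI  (L2)  txn=BusRdX  M[L2]=90
step 10: P0: load  L4  ⟶  SIOI  (L4)  txn=BusRd  M[L4]=10
step 11: P1: load  L4  ⟶  SSOI  (L4)  txn=BusRd  M[L4]=10
step 12: P2: load  L4  ⟶  SSOI  (L4)  txn=∅  M[L4]=10
step 13: P3: store L0 := 70  ⟶  IIIM  (L0)  txn=BusRdX+Flush  M[L0]=22
step 14: P3: load  L2  ⟶  IIOS  (L2)  txn=BusRd  M[L2]=90
step 15: P2: load  L1  ⟶  IIEI  (L1)  txn=BusRd  M[L1]=0
step 16: P0: store L0 := 80  ⟶  MIII  (L0)  txn=BusRdX+Flush  M[L0]=70
step 17: P2: store L0 := 33  ⟶  IIMI  (L0)  txn=BusRdX+Flush  M[L0]=80
step 18: P2: load  L4  ⟶  SSOI  (L4)  txn=∅  M[L4]=10
step 19: P0: load  L4  ⟶  SSOI  (L4)  txn=∅  M[L4]=10
step 20: P1: store L1 := 72  ⟶  IMII  (L1)  txn=BusRdX  M[L1]=0
step 21: P0: load  L4  ⟶  SSOI  (L4)  txn=∅  M[L4]=10
step 22: P2: store L4 := 21  ⟶  IIMI  (L4)  txn=BusUpgr  M[L4]=10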